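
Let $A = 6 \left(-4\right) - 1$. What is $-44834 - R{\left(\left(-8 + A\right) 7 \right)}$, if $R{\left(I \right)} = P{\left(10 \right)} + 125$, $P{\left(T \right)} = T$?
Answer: $-44969$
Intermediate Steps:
$A = -25$ ($A = -24 - 1 = -25$)
$R{\left(I \right)} = 135$ ($R{\left(I \right)} = 10 + 125 = 135$)
$-44834 - R{\left(\left(-8 + A\right) 7 \right)} = -44834 - 135 = -44969$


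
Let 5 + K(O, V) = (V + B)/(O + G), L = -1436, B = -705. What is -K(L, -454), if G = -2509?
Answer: 18566/3945 ≈ 4.7062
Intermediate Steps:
K(O, V) = -5 + (-705 + V)/(-2509 + O) (K(O, V) = -5 + (V - 705)/(O - 2509) = -5 + (-705 + V)/(-2509 + O))
-K(L, -454) = -(11840 - 454 - 5*(-1436))/(-2509 - 1436) = -(11840 - 454 + 7180)/(-3945) = -(-1)*18566/3945 = -1*(-18566/3945) = 18566/3945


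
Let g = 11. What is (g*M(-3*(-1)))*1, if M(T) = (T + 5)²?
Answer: 704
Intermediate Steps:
M(T) = (5 + T)²
(g*M(-3*(-1)))*1 = (11*(5 - 3*(-1))²)*1 = (11*(5 + 3)²)*1 = (11*8²)*1 = (11*64)*1 = 704*1 = 704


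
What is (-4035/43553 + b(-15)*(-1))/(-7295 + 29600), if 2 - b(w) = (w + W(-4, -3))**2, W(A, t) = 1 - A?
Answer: 4264159/971449665 ≈ 0.0043895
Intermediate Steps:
b(w) = 2 - (5 + w)**2 (b(w) = 2 - (w + (1 - 1*(-4)))**2 = 2 - (w + (1 + 4))**2 = 2 - (w + 5)**2 = 2 - (5 + w)**2)
(-4035/43553 + b(-15)*(-1))/(-7295 + 29600) = (-4035/43553 + (2 - (5 - 15)**2)*(-1))/(-7295 + 29600) = (-4035*1/43553 + (2 - 1*(-10)**2)*(-1))/22305 = (-4035/43553 + (2 - 1*100)*(-1))*(1/22305) = (-4035/43553 + (2 - 100)*(-1))*(1/22305) = (-4035/43553 - 98*(-1))*(1/22305) = (-4035/43553 + 98)*(1/22305) = (4264159/43553)*(1/22305) = 4264159/971449665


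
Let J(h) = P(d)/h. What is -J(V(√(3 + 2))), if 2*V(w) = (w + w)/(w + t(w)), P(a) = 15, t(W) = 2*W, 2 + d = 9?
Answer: -45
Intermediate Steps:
d = 7 (d = -2 + 9 = 7)
V(w) = ⅓ (V(w) = ((w + w)/(w + 2*w))/2 = ((2*w)/((3*w)))/2 = ((2*w)*(1/(3*w)))/2 = (½)*(⅔) = ⅓)
J(h) = 15/h
-J(V(√(3 + 2))) = -15/⅓ = -15*3 = -1*45 = -45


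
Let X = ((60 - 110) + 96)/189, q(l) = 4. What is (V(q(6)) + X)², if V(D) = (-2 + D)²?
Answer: 643204/35721 ≈ 18.006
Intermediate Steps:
X = 46/189 (X = (-50 + 96)*(1/189) = 46*(1/189) = 46/189 ≈ 0.24339)
(V(q(6)) + X)² = ((-2 + 4)² + 46/189)² = (2² + 46/189)² = (4 + 46/189)² = (802/189)² = 643204/35721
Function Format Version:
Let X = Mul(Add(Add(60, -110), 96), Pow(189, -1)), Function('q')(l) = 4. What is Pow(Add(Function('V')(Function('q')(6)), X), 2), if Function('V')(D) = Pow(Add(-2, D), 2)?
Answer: Rational(643204, 35721) ≈ 18.006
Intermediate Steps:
X = Rational(46, 189) (X = Mul(Add(-50, 96), Rational(1, 189)) = Mul(46, Rational(1, 189)) = Rational(46, 189) ≈ 0.24339)
Pow(Add(Function('V')(Function('q')(6)), X), 2) = Pow(Add(Pow(Add(-2, 4), 2), Rational(46, 189)), 2) = Pow(Add(Pow(2, 2), Rational(46, 189)), 2) = Pow(Add(4, Rational(46, 189)), 2) = Pow(Rational(802, 189), 2) = Rational(643204, 35721)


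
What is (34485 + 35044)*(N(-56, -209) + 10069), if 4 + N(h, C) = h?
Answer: 695915761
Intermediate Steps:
N(h, C) = -4 + h
(34485 + 35044)*(N(-56, -209) + 10069) = (34485 + 35044)*((-4 - 56) + 10069) = 69529*(-60 + 10069) = 69529*10009 = 695915761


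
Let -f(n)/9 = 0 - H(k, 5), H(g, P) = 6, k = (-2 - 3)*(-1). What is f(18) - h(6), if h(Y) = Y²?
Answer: 18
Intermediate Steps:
k = 5 (k = -5*(-1) = 5)
f(n) = 54 (f(n) = -9*(0 - 1*6) = -9*(0 - 6) = -9*(-6) = 54)
f(18) - h(6) = 54 - 1*6² = 54 - 1*36 = 54 - 36 = 18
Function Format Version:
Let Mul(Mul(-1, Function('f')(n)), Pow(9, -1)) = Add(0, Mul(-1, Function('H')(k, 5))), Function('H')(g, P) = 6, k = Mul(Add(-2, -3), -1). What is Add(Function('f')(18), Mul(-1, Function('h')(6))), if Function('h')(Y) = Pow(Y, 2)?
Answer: 18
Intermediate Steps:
k = 5 (k = Mul(-5, -1) = 5)
Function('f')(n) = 54 (Function('f')(n) = Mul(-9, Add(0, Mul(-1, 6))) = Mul(-9, Add(0, -6)) = Mul(-9, -6) = 54)
Add(Function('f')(18), Mul(-1, Function('h')(6))) = Add(54, Mul(-1, Pow(6, 2))) = Add(54, Mul(-1, 36)) = Add(54, -36) = 18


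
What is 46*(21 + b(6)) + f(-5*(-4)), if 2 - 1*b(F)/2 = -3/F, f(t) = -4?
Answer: 1192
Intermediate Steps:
b(F) = 4 + 6/F (b(F) = 4 - (-6)/F = 4 + 6/F)
46*(21 + b(6)) + f(-5*(-4)) = 46*(21 + (4 + 6/6)) - 4 = 46*(21 + (4 + 6*(⅙))) - 4 = 46*(21 + (4 + 1)) - 4 = 46*(21 + 5) - 4 = 46*26 - 4 = 1196 - 4 = 1192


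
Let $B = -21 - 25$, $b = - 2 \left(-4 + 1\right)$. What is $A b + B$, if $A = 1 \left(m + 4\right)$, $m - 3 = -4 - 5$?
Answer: $-58$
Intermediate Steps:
$m = -6$ ($m = 3 - 9 = -6$)
$b = 6$ ($b = \left(-2\right) \left(-3\right) = 6$)
$B = -46$
$A = -2$ ($A = 1 \left(-6 + 4\right) = 1 \left(-2\right) = -2$)
$A b + B = \left(-2\right) 6 - 46 = -12 - 46 = -58$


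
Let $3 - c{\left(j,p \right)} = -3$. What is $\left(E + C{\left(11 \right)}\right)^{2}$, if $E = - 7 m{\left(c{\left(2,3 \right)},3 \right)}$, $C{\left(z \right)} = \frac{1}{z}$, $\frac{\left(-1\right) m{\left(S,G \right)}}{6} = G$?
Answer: $\frac{1923769}{121} \approx 15899.0$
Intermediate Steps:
$c{\left(j,p \right)} = 6$ ($c{\left(j,p \right)} = 3 - -3 = 3 + 3 = 6$)
$m{\left(S,G \right)} = - 6 G$
$E = 126$ ($E = - 7 \left(\left(-6\right) 3\right) = \left(-7\right) \left(-18\right) = 126$)
$\left(E + C{\left(11 \right)}\right)^{2} = \left(126 + \frac{1}{11}\right)^{2} = \left(\frac{1387}{11}\right)^{2} = \frac{1923769}{121}$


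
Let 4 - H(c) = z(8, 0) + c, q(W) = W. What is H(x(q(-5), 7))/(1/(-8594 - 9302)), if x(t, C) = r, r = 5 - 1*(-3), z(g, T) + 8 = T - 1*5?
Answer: -161064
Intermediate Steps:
z(g, T) = -13 + T (z(g, T) = -8 + (T - 1*5) = -8 + (T - 5) = -8 + (-5 + T) = -13 + T)
r = 8 (r = 5 + 3 = 8)
x(t, C) = 8
H(c) = 17 - c (H(c) = 4 - ((-13 + 0) + c) = 4 - (-13 + c) = 4 + (13 - c) = 17 - c)
H(x(q(-5), 7))/(1/(-8594 - 9302)) = (17 - 1*8)/(1/(-8594 - 9302)) = (17 - 8)/(1/(-17896)) = 9/(-1/17896) = 9*(-17896) = -161064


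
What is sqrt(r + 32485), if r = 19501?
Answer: sqrt(51986) ≈ 228.00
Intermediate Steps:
sqrt(r + 32485) = sqrt(19501 + 32485) = sqrt(51986)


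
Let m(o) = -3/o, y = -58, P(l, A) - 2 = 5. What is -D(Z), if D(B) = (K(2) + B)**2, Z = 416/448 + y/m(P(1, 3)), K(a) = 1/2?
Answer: -8248384/441 ≈ -18704.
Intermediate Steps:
P(l, A) = 7 (P(l, A) = 2 + 5 = 7)
K(a) = 1/2 (K(a) = 1*(1/2) = 1/2)
Z = 5723/42 (Z = 416/448 - 58/((-3/7)) = 416*(1/448) - 58/((-3*1/7)) = 13/14 - 58/(-3/7) = 13/14 - 58*(-7/3) = 13/14 + 406/3 = 5723/42 ≈ 136.26)
D(B) = (1/2 + B)**2
-D(Z) = -(1 + 2*(5723/42))**2/4 = -(1 + 5723/21)**2/4 = -(5744/21)**2/4 = -32993536/(4*441) = -1*8248384/441 = -8248384/441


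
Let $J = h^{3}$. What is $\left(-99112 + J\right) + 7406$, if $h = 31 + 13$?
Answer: $-6522$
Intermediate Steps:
$h = 44$
$J = 85184$ ($J = 44^{3} = 85184$)
$\left(-99112 + J\right) + 7406 = \left(-99112 + 85184\right) + 7406 = -13928 + 7406 = -6522$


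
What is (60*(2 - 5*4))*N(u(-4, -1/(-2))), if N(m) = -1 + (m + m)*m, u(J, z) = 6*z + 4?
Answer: -104760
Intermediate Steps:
u(J, z) = 4 + 6*z
N(m) = -1 + 2*m² (N(m) = -1 + (2*m)*m = -1 + 2*m²)
(60*(2 - 5*4))*N(u(-4, -1/(-2))) = (60*(2 - 5*4))*(-1 + 2*(4 + 6*(-1/(-2)))²) = (60*(2 - 20))*(-1 + 2*(4 + 6*(-1*(-½)))²) = (60*(-18))*(-1 + 2*(4 + 6*(½))²) = -1080*(-1 + 2*(4 + 3)²) = -1080*(-1 + 2*7²) = -1080*(-1 + 2*49) = -1080*(-1 + 98) = -1080*97 = -104760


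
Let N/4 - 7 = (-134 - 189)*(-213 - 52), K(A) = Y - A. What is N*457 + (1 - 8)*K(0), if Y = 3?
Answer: 156480435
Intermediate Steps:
K(A) = 3 - A
N = 342408 (N = 28 + 4*((-134 - 189)*(-213 - 52)) = 28 + 4*(-323*(-265)) = 28 + 4*85595 = 28 + 342380 = 342408)
N*457 + (1 - 8)*K(0) = 342408*457 + (1 - 8)*(3 - 1*0) = 156480456 - 7*(3 + 0) = 156480456 - 7*3 = 156480456 - 21 = 156480435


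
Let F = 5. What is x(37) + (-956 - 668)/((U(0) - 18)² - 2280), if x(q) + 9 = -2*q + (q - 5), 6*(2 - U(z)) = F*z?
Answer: -12700/253 ≈ -50.198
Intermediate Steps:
U(z) = 2 - 5*z/6
x(q) = -14 - q (x(q) = -9 + (-2*q + (q - 5)) = -9 + (-2*q + (-5 + q)) = -9 + (-5 - q) = -14 - q)
x(37) + (-956 - 668)/((U(0) - 18)² - 2280) = (-14 - 1*37) + (-956 - 668)/(((2 - ⅚*0) - 18)² - 2280) = (-14 - 37) - 1624/(((2 + 0) - 18)² - 2280) = -51 - 1624/((2 - 18)² - 2280) = -51 - 1624/((-16)² - 2280) = -51 - 1624/(256 - 2280) = -51 - 1624/(-2024) = -51 - 1624*(-1/2024) = -51 + 203/253 = -12700/253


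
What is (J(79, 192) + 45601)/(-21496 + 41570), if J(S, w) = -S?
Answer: 22761/10037 ≈ 2.2677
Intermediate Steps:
(J(79, 192) + 45601)/(-21496 + 41570) = (-1*79 + 45601)/(-21496 + 41570) = (-79 + 45601)/20074 = 45522*(1/20074) = 22761/10037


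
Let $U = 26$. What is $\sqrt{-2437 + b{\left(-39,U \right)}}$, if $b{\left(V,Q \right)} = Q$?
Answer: $i \sqrt{2411} \approx 49.102 i$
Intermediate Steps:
$\sqrt{-2437 + b{\left(-39,U \right)}} = \sqrt{-2437 + 26} = \sqrt{-2411} = i \sqrt{2411}$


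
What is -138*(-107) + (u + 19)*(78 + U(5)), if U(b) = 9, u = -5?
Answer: 15984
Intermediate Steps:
-138*(-107) + (u + 19)*(78 + U(5)) = -138*(-107) + (-5 + 19)*(78 + 9) = 14766 + 14*87 = 14766 + 1218 = 15984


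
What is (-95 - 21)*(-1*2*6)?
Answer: 1392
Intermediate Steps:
(-95 - 21)*(-1*2*6) = -(-232)*6 = -116*(-12) = 1392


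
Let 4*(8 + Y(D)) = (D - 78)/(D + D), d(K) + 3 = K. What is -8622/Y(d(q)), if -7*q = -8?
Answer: 22992/7 ≈ 3284.6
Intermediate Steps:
q = 8/7 (q = -⅐*(-8) = 8/7 ≈ 1.1429)
d(K) = -3 + K
Y(D) = -8 + (-78 + D)/(8*D) (Y(D) = -8 + ((D - 78)/(D + D))/4 = -8 + ((-78 + D)/((2*D)))/4 = -8 + ((-78 + D)*(1/(2*D)))/4 = -8 + ((-78 + D)/(2*D))/4 = -8 + (-78 + D)/(8*D))
-8622/Y(d(q)) = -8622*8*(-3 + 8/7)/(3*(-26 - 21*(-3 + 8/7))) = -8622*(-104/(21*(-26 - 21*(-13/7)))) = -8622*(-104/(21*(-26 + 39))) = -8622/((3/8)*(-7/13)*13) = -8622/(-21/8) = -8622*(-8/21) = 22992/7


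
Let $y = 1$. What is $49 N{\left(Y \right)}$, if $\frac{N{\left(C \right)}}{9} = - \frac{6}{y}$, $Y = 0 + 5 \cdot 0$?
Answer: $-2646$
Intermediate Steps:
$Y = 0$ ($Y = 0 + 0 = 0$)
$N{\left(C \right)} = -54$ ($N{\left(C \right)} = 9 \left(- \frac{6}{1}\right) = 9 \left(\left(-6\right) 1\right) = 9 \left(-6\right) = -54$)
$49 N{\left(Y \right)} = 49 \left(-54\right) = -2646$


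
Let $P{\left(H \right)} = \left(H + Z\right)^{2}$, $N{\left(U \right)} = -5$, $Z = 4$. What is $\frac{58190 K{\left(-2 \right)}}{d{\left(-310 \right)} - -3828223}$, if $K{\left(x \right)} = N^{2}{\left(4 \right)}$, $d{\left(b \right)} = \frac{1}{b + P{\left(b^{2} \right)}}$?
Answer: $\frac{1221458157418500}{3214307758561349} \approx 0.38001$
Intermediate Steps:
$P{\left(H \right)} = \left(4 + H\right)^{2}$ ($P{\left(H \right)} = \left(H + 4\right)^{2} = \left(4 + H\right)^{2}$)
$d{\left(b \right)} = \frac{1}{b + \left(4 + b^{2}\right)^{2}}$
$K{\left(x \right)} = 25$ ($K{\left(x \right)} = \left(-5\right)^{2} = 25$)
$\frac{58190 K{\left(-2 \right)}}{d{\left(-310 \right)} - -3828223} = \frac{58190 \cdot 25}{\frac{1}{-310 + \left(4 + \left(-310\right)^{2}\right)^{2}} - -3828223} = \frac{1454750}{\frac{1}{-310 + \left(4 + 96100\right)^{2}} + 3828223} = \frac{1454750}{\frac{1}{-310 + 96104^{2}} + 3828223} = \frac{1454750}{\frac{1}{-310 + 9235978816} + 3828223} = \frac{1454750}{\frac{1}{9235978506} + 3828223} = \frac{1454750}{\frac{35357385344174839}{9235978506}} = 1454750 \cdot \frac{9235978506}{35357385344174839} = \frac{1221458157418500}{3214307758561349}$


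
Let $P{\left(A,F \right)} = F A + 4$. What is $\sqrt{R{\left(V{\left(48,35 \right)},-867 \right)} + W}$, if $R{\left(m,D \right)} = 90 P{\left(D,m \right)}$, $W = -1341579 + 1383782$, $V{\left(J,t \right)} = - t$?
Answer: $\sqrt{2773613} \approx 1665.4$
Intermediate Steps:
$P{\left(A,F \right)} = 4 + A F$ ($P{\left(A,F \right)} = A F + 4 = 4 + A F$)
$W = 42203$
$R{\left(m,D \right)} = 360 + 90 D m$ ($R{\left(m,D \right)} = 90 \left(4 + D m\right) = 360 + 90 D m$)
$\sqrt{R{\left(V{\left(48,35 \right)},-867 \right)} + W} = \sqrt{\left(360 + 90 \left(-867\right) \left(\left(-1\right) 35\right)\right) + 42203} = \sqrt{\left(360 + 90 \left(-867\right) \left(-35\right)\right) + 42203} = \sqrt{\left(360 + 2731050\right) + 42203} = \sqrt{2731410 + 42203} = \sqrt{2773613}$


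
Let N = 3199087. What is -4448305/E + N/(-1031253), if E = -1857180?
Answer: -90263501233/127681496436 ≈ -0.70694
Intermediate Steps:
-4448305/E + N/(-1031253) = -4448305/(-1857180) + 3199087/(-1031253) = -4448305*(-1/1857180) + 3199087*(-1/1031253) = 889661/371436 - 3199087/1031253 = -90263501233/127681496436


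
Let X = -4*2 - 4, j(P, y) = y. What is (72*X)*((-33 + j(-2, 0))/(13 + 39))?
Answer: 7128/13 ≈ 548.31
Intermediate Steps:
X = -12 (X = -8 - 4 = -12)
(72*X)*((-33 + j(-2, 0))/(13 + 39)) = (72*(-12))*((-33 + 0)/(13 + 39)) = -(-28512)/52 = -864*(-33/52) = 7128/13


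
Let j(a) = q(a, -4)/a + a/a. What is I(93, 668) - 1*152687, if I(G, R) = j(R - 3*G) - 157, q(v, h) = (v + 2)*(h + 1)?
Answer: -59457100/389 ≈ -1.5285e+5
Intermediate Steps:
q(v, h) = (1 + h)*(2 + v) (q(v, h) = (2 + v)*(1 + h) = (1 + h)*(2 + v))
j(a) = 1 + (-6 - 3*a)/a (j(a) = (2 + a + 2*(-4) - 4*a)/a + a/a = (2 + a - 8 - 4*a)/a + 1 = (-6 - 3*a)/a + 1 = 1 + (-6 - 3*a)/a)
I(G, R) = -159 - 6/(R - 3*G) (I(G, R) = (-2 - 6/(R - 3*G)) - 157 = -159 - 6/(R - 3*G))
I(93, 668) - 1*152687 = 3*(2 - 159*93 + 53*668)/(-1*668 + 3*93) - 1*152687 = 3*(2 - 14787 + 35404)/(-668 + 279) - 152687 = 3*20619/(-389) - 152687 = 3*(-1/389)*20619 - 152687 = -61857/389 - 152687 = -59457100/389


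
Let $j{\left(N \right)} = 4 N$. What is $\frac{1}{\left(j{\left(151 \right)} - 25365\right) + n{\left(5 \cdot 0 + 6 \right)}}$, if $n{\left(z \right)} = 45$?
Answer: $- \frac{1}{24716} \approx -4.046 \cdot 10^{-5}$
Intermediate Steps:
$\frac{1}{\left(j{\left(151 \right)} - 25365\right) + n{\left(5 \cdot 0 + 6 \right)}} = \frac{1}{\left(4 \cdot 151 - 25365\right) + 45} = \frac{1}{\left(604 - 25365\right) + 45} = \frac{1}{-24761 + 45} = \frac{1}{-24716} = - \frac{1}{24716}$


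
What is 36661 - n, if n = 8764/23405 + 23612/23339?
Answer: 20025288222139/546249295 ≈ 36660.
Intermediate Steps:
n = 757181856/546249295 (n = 8764*(1/23405) + 23612*(1/23339) = 8764/23405 + 23612/23339 = 757181856/546249295 ≈ 1.3861)
36661 - n = 36661 - 1*757181856/546249295 = 36661 - 757181856/546249295 = 20025288222139/546249295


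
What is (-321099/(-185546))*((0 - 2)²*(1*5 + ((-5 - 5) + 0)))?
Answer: -3210990/92773 ≈ -34.611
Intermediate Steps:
(-321099/(-185546))*((0 - 2)²*(1*5 + ((-5 - 5) + 0))) = (-321099*(-1/185546))*((-2)²*(5 + (-10 + 0))) = 321099*(4*(5 - 10))/185546 = 321099*(4*(-5))/185546 = (321099/185546)*(-20) = -3210990/92773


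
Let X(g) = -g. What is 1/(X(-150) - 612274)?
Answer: -1/612124 ≈ -1.6337e-6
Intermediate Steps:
1/(X(-150) - 612274) = 1/(-1*(-150) - 612274) = 1/(150 - 612274) = 1/(-612124) = -1/612124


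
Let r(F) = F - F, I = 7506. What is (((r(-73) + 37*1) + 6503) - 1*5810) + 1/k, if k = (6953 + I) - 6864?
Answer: 5544351/7595 ≈ 730.00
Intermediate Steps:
k = 7595 (k = (6953 + 7506) - 6864 = 14459 - 6864 = 7595)
r(F) = 0
(((r(-73) + 37*1) + 6503) - 1*5810) + 1/k = (((0 + 37*1) + 6503) - 1*5810) + 1/7595 = (((0 + 37) + 6503) - 5810) + 1/7595 = ((37 + 6503) - 5810) + 1/7595 = (6540 - 5810) + 1/7595 = 730 + 1/7595 = 5544351/7595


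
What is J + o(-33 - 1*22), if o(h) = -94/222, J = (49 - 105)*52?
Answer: -323279/111 ≈ -2912.4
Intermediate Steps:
J = -2912 (J = -56*52 = -2912)
o(h) = -47/111 (o(h) = -94/222 = -1*47/111 = -47/111)
J + o(-33 - 1*22) = -2912 - 47/111 = -323279/111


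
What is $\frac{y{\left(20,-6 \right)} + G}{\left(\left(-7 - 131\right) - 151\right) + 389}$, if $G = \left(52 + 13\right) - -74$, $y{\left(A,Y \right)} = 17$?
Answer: $\frac{39}{25} \approx 1.56$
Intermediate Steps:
$G = 139$ ($G = 65 + 74 = 139$)
$\frac{y{\left(20,-6 \right)} + G}{\left(\left(-7 - 131\right) - 151\right) + 389} = \frac{17 + 139}{\left(\left(-7 - 131\right) - 151\right) + 389} = \frac{156}{\left(-138 - 151\right) + 389} = \frac{156}{-289 + 389} = \frac{156}{100} = 156 \cdot \frac{1}{100} = \frac{39}{25}$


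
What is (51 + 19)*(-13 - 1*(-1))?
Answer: -840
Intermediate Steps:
(51 + 19)*(-13 - 1*(-1)) = 70*(-13 + 1) = 70*(-12) = -840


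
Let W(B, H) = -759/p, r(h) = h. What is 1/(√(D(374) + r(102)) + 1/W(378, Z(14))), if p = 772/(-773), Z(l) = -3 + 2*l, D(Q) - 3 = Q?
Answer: -452937804/164883824147687 + 344225103849*√479/164883824147687 ≈ 0.045688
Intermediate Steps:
D(Q) = 3 + Q
p = -772/773 (p = 772*(-1/773) = -772/773 ≈ -0.99871)
W(B, H) = 586707/772 (W(B, H) = -759/(-772/773) = -759*(-773/772) = 586707/772)
1/(√(D(374) + r(102)) + 1/W(378, Z(14))) = 1/(√((3 + 374) + 102) + 1/(586707/772)) = 1/(√(377 + 102) + 772/586707) = 1/(√479 + 772/586707) = 1/(772/586707 + √479)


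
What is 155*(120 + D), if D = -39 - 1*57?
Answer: 3720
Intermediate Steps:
D = -96 (D = -39 - 57 = -96)
155*(120 + D) = 155*(120 - 96) = 155*24 = 3720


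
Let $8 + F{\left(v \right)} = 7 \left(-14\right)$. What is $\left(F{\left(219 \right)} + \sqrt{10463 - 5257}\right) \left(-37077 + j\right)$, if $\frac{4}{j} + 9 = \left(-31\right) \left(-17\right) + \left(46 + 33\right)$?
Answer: $\frac{2346306290}{597} - \frac{22134965 \sqrt{5206}}{597} \approx 1.255 \cdot 10^{6}$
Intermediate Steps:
$j = \frac{4}{597}$ ($j = \frac{4}{-9 + \left(\left(-31\right) \left(-17\right) + \left(46 + 33\right)\right)} = \frac{4}{-9 + \left(527 + 79\right)} = \frac{4}{-9 + 606} = \frac{4}{597} \approx 0.0067002$)
$F{\left(v \right)} = -106$ ($F{\left(v \right)} = -8 + 7 \left(-14\right) = -8 - 98 = -106$)
$\left(F{\left(219 \right)} + \sqrt{10463 - 5257}\right) \left(-37077 + j\right) = \left(-106 + \sqrt{10463 - 5257}\right) \left(-37077 + \frac{4}{597}\right) = \left(-106 + \sqrt{5206}\right) \left(- \frac{22134965}{597}\right) = \frac{2346306290}{597} - \frac{22134965 \sqrt{5206}}{597}$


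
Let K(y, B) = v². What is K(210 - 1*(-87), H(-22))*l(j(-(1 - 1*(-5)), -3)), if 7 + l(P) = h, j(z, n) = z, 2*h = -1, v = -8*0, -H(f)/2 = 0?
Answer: 0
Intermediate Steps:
H(f) = 0 (H(f) = -2*0 = 0)
v = 0
h = -½ (h = (½)*(-1) = -½ ≈ -0.50000)
K(y, B) = 0 (K(y, B) = 0² = 0)
l(P) = -15/2 (l(P) = -7 - ½ = -15/2)
K(210 - 1*(-87), H(-22))*l(j(-(1 - 1*(-5)), -3)) = 0*(-15/2) = 0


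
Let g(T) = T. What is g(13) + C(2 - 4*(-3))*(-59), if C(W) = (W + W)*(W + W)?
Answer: -46243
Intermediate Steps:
C(W) = 4*W² (C(W) = (2*W)*(2*W) = 4*W²)
g(13) + C(2 - 4*(-3))*(-59) = 13 + (4*(2 - 4*(-3))²)*(-59) = 13 + (4*(2 + 12)²)*(-59) = 13 + (4*14²)*(-59) = 13 + (4*196)*(-59) = 13 + 784*(-59) = 13 - 46256 = -46243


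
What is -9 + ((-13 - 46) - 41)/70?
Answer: -73/7 ≈ -10.429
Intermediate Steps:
-9 + ((-13 - 46) - 41)/70 = -9 + (-59 - 41)/70 = -9 + (1/70)*(-100) = -9 - 10/7 = -73/7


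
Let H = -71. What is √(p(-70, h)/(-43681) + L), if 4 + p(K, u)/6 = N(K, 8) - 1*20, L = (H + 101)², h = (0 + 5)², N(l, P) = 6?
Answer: 12*√273007/209 ≈ 30.000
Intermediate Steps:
h = 25 (h = 5² = 25)
L = 900 (L = (-71 + 101)² = 30² = 900)
p(K, u) = -108 (p(K, u) = -24 + 6*(6 - 1*20) = -24 + 6*(6 - 20) = -24 + 6*(-14) = -24 - 84 = -108)
√(p(-70, h)/(-43681) + L) = √(-108/(-43681) + 900) = √(-108*(-1/43681) + 900) = √(108/43681 + 900) = √(39313008/43681) = 12*√273007/209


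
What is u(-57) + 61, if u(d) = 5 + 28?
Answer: 94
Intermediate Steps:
u(d) = 33
u(-57) + 61 = 33 + 61 = 94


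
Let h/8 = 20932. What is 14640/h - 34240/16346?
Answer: -171699625/85538618 ≈ -2.0073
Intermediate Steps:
h = 167456 (h = 8*20932 = 167456)
14640/h - 34240/16346 = 14640/167456 - 34240/16346 = 14640*(1/167456) - 34240*1/16346 = 915/10466 - 17120/8173 = -171699625/85538618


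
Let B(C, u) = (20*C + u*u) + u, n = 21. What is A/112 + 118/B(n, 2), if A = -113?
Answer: -17461/23856 ≈ -0.73193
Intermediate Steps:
B(C, u) = u + u**2 + 20*C (B(C, u) = (20*C + u**2) + u = (u**2 + 20*C) + u = u + u**2 + 20*C)
A/112 + 118/B(n, 2) = -113/112 + 118/(2 + 2**2 + 20*21) = -113*1/112 + 118/(2 + 4 + 420) = -113/112 + 118/426 = -113/112 + 118*(1/426) = -113/112 + 59/213 = -17461/23856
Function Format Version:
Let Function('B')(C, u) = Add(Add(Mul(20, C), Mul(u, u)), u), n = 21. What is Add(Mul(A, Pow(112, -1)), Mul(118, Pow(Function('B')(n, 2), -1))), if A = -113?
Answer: Rational(-17461, 23856) ≈ -0.73193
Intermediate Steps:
Function('B')(C, u) = Add(u, Pow(u, 2), Mul(20, C)) (Function('B')(C, u) = Add(Add(Mul(20, C), Pow(u, 2)), u) = Add(Add(Pow(u, 2), Mul(20, C)), u) = Add(u, Pow(u, 2), Mul(20, C)))
Add(Mul(A, Pow(112, -1)), Mul(118, Pow(Function('B')(n, 2), -1))) = Add(Mul(-113, Pow(112, -1)), Mul(118, Pow(Add(2, Pow(2, 2), Mul(20, 21)), -1))) = Add(Mul(-113, Rational(1, 112)), Mul(118, Pow(Add(2, 4, 420), -1))) = Add(Rational(-113, 112), Mul(118, Pow(426, -1))) = Add(Rational(-113, 112), Mul(118, Rational(1, 426))) = Add(Rational(-113, 112), Rational(59, 213)) = Rational(-17461, 23856)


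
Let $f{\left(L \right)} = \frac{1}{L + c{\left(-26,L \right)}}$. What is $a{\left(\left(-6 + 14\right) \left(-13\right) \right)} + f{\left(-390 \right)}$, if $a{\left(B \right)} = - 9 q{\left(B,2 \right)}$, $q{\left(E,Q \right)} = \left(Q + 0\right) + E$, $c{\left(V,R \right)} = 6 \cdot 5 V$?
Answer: $\frac{1074059}{1170} \approx 918.0$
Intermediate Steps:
$c{\left(V,R \right)} = 30 V$
$f{\left(L \right)} = \frac{1}{-780 + L}$ ($f{\left(L \right)} = \frac{1}{L + 30 \left(-26\right)} = \frac{1}{L - 780} = \frac{1}{-780 + L}$)
$q{\left(E,Q \right)} = E + Q$ ($q{\left(E,Q \right)} = Q + E = E + Q$)
$a{\left(B \right)} = -18 - 9 B$ ($a{\left(B \right)} = - 9 \left(B + 2\right) = - 9 \left(2 + B\right) = -18 - 9 B$)
$a{\left(\left(-6 + 14\right) \left(-13\right) \right)} + f{\left(-390 \right)} = \left(-18 - 9 \left(-6 + 14\right) \left(-13\right)\right) + \frac{1}{-780 - 390} = \left(-18 - 9 \cdot 8 \left(-13\right)\right) + \frac{1}{-1170} = \left(-18 - -936\right) - \frac{1}{1170} = \left(-18 + 936\right) - \frac{1}{1170} = 918 - \frac{1}{1170} = \frac{1074059}{1170}$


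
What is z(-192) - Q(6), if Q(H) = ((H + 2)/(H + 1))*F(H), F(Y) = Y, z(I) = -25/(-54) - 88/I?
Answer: -8975/1512 ≈ -5.9358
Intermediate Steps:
z(I) = 25/54 - 88/I (z(I) = -25*(-1/54) - 88/I = 25/54 - 88/I)
Q(H) = H*(2 + H)/(1 + H) (Q(H) = ((H + 2)/(H + 1))*H = ((2 + H)/(1 + H))*H = H*(2 + H)/(1 + H))
z(-192) - Q(6) = (25/54 - 88/(-192)) - 6*(2 + 6)/(1 + 6) = (25/54 - 88*(-1/192)) - 6*8/7 = (25/54 + 11/24) - 6*8/7 = 199/216 - 1*48/7 = 199/216 - 48/7 = -8975/1512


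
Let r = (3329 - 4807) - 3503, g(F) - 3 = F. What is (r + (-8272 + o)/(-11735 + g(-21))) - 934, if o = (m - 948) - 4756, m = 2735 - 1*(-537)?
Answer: -69508291/11753 ≈ -5914.1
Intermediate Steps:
m = 3272 (m = 2735 + 537 = 3272)
g(F) = 3 + F
o = -2432 (o = (3272 - 948) - 4756 = 2324 - 4756 = -2432)
r = -4981 (r = -1478 - 3503 = -4981)
(r + (-8272 + o)/(-11735 + g(-21))) - 934 = (-4981 + (-8272 - 2432)/(-11735 + (3 - 21))) - 934 = (-4981 - 10704/(-11735 - 18)) - 934 = (-4981 - 10704/(-11753)) - 934 = (-4981 - 10704*(-1/11753)) - 934 = (-4981 + 10704/11753) - 934 = -58530989/11753 - 934 = -69508291/11753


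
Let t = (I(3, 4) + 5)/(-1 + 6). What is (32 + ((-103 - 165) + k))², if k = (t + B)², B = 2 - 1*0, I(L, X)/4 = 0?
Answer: 51529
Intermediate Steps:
I(L, X) = 0 (I(L, X) = 4*0 = 0)
t = 1 (t = (0 + 5)/(-1 + 6) = 5/5 = 5*(⅕) = 1)
B = 2 (B = 2 + 0 = 2)
k = 9 (k = (1 + 2)² = 3² = 9)
(32 + ((-103 - 165) + k))² = (32 + ((-103 - 165) + 9))² = (32 + (-268 + 9))² = (32 - 259)² = (-227)² = 51529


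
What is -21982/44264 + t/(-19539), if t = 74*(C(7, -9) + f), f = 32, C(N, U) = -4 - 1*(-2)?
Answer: -87962063/144145716 ≈ -0.61023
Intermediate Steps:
C(N, U) = -2 (C(N, U) = -4 + 2 = -2)
t = 2220 (t = 74*(-2 + 32) = 74*30 = 2220)
-21982/44264 + t/(-19539) = -21982/44264 + 2220/(-19539) = -21982*1/44264 + 2220*(-1/19539) = -10991/22132 - 740/6513 = -87962063/144145716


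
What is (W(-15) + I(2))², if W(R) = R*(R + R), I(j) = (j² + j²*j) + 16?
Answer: 228484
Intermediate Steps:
I(j) = 16 + j² + j³ (I(j) = (j² + j³) + 16 = 16 + j² + j³)
W(R) = 2*R² (W(R) = R*(2*R) = 2*R²)
(W(-15) + I(2))² = (2*(-15)² + (16 + 2² + 2³))² = (2*225 + (16 + 4 + 8))² = (450 + 28)² = 478² = 228484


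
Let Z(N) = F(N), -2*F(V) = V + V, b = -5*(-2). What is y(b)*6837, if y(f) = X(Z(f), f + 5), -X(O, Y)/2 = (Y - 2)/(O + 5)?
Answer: 177762/5 ≈ 35552.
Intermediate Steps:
b = 10
F(V) = -V (F(V) = -(V + V)/2 = -V)
Z(N) = -N
X(O, Y) = -2*(-2 + Y)/(5 + O) (X(O, Y) = -2*(Y - 2)/(O + 5) = -2*(-2 + Y)/(5 + O))
y(f) = 2*(-3 - f)/(5 - f) (y(f) = 2*(2 - (f + 5))/(5 - f) = 2*(2 - (5 + f))/(5 - f) = 2*(2 + (-5 - f))/(5 - f) = 2*(-3 - f)/(5 - f))
y(b)*6837 = (2*(3 + 10)/(-5 + 10))*6837 = (2*13/5)*6837 = (2*(1/5)*13)*6837 = (26/5)*6837 = 177762/5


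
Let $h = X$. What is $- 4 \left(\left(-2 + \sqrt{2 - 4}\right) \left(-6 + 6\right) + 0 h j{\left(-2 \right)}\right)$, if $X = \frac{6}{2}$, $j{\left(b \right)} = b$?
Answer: $0$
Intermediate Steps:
$X = 3$ ($X = 6 \cdot \frac{1}{2} = 3$)
$h = 3$
$- 4 \left(\left(-2 + \sqrt{2 - 4}\right) \left(-6 + 6\right) + 0 h j{\left(-2 \right)}\right) = - 4 \left(\left(-2 + \sqrt{2 - 4}\right) \left(-6 + 6\right) + 0 \cdot 3 \left(-2\right)\right) = - 4 \left(\left(-2 + \sqrt{-2}\right) 0 + 0 \left(-2\right)\right) = - 4 \left(\left(-2 + i \sqrt{2}\right) 0 + 0\right) = - 4 \left(0 + 0\right) = \left(-4\right) 0 = 0$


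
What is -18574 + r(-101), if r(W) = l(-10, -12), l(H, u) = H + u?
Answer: -18596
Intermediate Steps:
r(W) = -22 (r(W) = -10 - 12 = -22)
-18574 + r(-101) = -18574 - 22 = -18596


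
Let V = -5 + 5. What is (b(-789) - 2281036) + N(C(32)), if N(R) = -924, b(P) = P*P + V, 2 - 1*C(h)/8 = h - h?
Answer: -1659439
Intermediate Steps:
V = 0
C(h) = 16 (C(h) = 16 - 8*(h - h) = 16 - 8*0 = 16 + 0 = 16)
b(P) = P² (b(P) = P*P + 0 = P² + 0 = P²)
(b(-789) - 2281036) + N(C(32)) = ((-789)² - 2281036) - 924 = (622521 - 2281036) - 924 = -1658515 - 924 = -1659439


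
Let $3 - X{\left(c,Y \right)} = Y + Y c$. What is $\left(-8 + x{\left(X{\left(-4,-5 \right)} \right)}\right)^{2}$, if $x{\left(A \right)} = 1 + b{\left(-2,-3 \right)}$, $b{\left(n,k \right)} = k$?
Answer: $100$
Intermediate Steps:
$X{\left(c,Y \right)} = 3 - Y - Y c$ ($X{\left(c,Y \right)} = 3 - \left(Y + Y c\right) = 3 - Y - Y c$)
$x{\left(A \right)} = -2$ ($x{\left(A \right)} = 1 - 3 = -2$)
$\left(-8 + x{\left(X{\left(-4,-5 \right)} \right)}\right)^{2} = \left(-8 - 2\right)^{2} = \left(-10\right)^{2} = 100$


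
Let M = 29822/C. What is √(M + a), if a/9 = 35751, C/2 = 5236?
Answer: √2205331250815/2618 ≈ 567.24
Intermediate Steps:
C = 10472 (C = 2*5236 = 10472)
a = 321759 (a = 9*35751 = 321759)
M = 14911/5236 (M = 29822/10472 = 29822*(1/10472) = 14911/5236 ≈ 2.8478)
√(M + a) = √(14911/5236 + 321759) = √(1684745035/5236) = √2205331250815/2618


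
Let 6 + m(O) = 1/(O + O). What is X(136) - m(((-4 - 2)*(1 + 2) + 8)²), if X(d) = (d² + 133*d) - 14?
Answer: 7315199/200 ≈ 36576.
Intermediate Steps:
m(O) = -6 + 1/(2*O) (m(O) = -6 + 1/(O + O) = -6 + 1/(2*O))
X(d) = -14 + d² + 133*d
X(136) - m(((-4 - 2)*(1 + 2) + 8)²) = (-14 + 136² + 133*136) - (-6 + 1/(2*(((-4 - 2)*(1 + 2) + 8)²))) = (-14 + 18496 + 18088) - (-6 + 1/(2*((-6*3 + 8)²))) = 36570 - (-6 + 1/(2*((-18 + 8)²))) = 36570 - (-6 + 1/(2*((-10)²))) = 36570 - (-6 + (½)/100) = 36570 - (-6 + (½)*(1/100)) = 36570 - (-6 + 1/200) = 36570 - 1*(-1199/200) = 36570 + 1199/200 = 7315199/200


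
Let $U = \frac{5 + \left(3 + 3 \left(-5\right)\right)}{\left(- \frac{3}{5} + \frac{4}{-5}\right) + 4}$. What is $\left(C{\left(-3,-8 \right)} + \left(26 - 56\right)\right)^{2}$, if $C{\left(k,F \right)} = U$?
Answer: $\frac{180625}{169} \approx 1068.8$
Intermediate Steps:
$U = - \frac{35}{13}$ ($U = \frac{5 + \left(3 - 15\right)}{\left(\left(-3\right) \frac{1}{5} + 4 \left(- \frac{1}{5}\right)\right) + 4} = \frac{5 - 12}{\left(- \frac{3}{5} - \frac{4}{5}\right) + 4} = - \frac{7}{- \frac{7}{5} + 4} = - \frac{7}{\frac{13}{5}} = \left(-7\right) \frac{5}{13} = - \frac{35}{13} \approx -2.6923$)
$C{\left(k,F \right)} = - \frac{35}{13}$
$\left(C{\left(-3,-8 \right)} + \left(26 - 56\right)\right)^{2} = \left(- \frac{35}{13} + \left(26 - 56\right)\right)^{2} = \left(- \frac{35}{13} - 30\right)^{2} = \left(- \frac{425}{13}\right)^{2} = \frac{180625}{169}$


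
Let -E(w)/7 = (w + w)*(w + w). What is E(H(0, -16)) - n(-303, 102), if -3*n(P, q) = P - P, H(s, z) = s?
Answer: 0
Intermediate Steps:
n(P, q) = 0 (n(P, q) = -(P - P)/3 = -⅓*0 = 0)
E(w) = -28*w² (E(w) = -7*(w + w)*(w + w) = -7*2*w*2*w = -28*w²)
E(H(0, -16)) - n(-303, 102) = -28*0² - 1*0 = -28*0 + 0 = 0 + 0 = 0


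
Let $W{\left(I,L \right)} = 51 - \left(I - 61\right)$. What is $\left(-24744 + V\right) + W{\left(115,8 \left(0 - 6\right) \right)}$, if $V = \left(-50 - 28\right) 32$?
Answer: $-27243$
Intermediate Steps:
$V = -2496$ ($V = \left(-78\right) 32 = -2496$)
$W{\left(I,L \right)} = 112 - I$ ($W{\left(I,L \right)} = 51 - \left(-61 + I\right) = 112 - I$)
$\left(-24744 + V\right) + W{\left(115,8 \left(0 - 6\right) \right)} = \left(-24744 - 2496\right) + \left(112 - 115\right) = -27240 + \left(112 - 115\right) = -27240 - 3 = -27243$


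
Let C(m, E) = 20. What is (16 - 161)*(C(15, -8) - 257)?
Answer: 34365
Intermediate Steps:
(16 - 161)*(C(15, -8) - 257) = (16 - 161)*(20 - 257) = -145*(-237) = 34365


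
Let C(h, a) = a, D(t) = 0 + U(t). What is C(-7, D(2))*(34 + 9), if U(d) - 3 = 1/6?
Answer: 817/6 ≈ 136.17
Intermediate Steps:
U(d) = 19/6 (U(d) = 3 + 1/6 = 3 + ⅙ = 19/6)
D(t) = 19/6 (D(t) = 0 + 19/6 = 19/6)
C(-7, D(2))*(34 + 9) = 19*(34 + 9)/6 = (19/6)*43 = 817/6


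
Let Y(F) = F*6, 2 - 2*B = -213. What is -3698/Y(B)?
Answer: -86/15 ≈ -5.7333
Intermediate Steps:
B = 215/2 (B = 1 - ½*(-213) = 1 + 213/2 = 215/2 ≈ 107.50)
Y(F) = 6*F
-3698/Y(B) = -3698/(6*(215/2)) = -3698/645 = -3698*1/645 = -86/15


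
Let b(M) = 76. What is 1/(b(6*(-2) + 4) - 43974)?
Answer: -1/43898 ≈ -2.2780e-5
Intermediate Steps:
1/(b(6*(-2) + 4) - 43974) = 1/(76 - 43974) = 1/(-43898) = -1/43898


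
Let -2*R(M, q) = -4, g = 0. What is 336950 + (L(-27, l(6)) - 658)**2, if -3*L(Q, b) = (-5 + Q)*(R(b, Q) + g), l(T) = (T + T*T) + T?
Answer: 6680650/9 ≈ 7.4229e+5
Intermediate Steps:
R(M, q) = 2 (R(M, q) = -1/2*(-4) = 2)
l(T) = T**2 + 2*T (l(T) = (T + T**2) + T = T**2 + 2*T)
L(Q, b) = 10/3 - 2*Q/3 (L(Q, b) = -(-5 + Q)*(2 + 0)/3 = -(-5 + Q)*2/3 = -(-10 + 2*Q)/3 = 10/3 - 2*Q/3)
336950 + (L(-27, l(6)) - 658)**2 = 336950 + ((10/3 - 2/3*(-27)) - 658)**2 = 336950 + ((10/3 + 18) - 658)**2 = 336950 + (64/3 - 658)**2 = 336950 + (-1910/3)**2 = 336950 + 3648100/9 = 6680650/9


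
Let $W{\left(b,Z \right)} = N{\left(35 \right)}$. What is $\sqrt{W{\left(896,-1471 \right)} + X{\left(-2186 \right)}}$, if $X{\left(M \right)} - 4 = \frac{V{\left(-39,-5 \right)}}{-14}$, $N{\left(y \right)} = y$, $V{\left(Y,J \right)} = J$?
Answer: $\frac{\sqrt{7714}}{14} \approx 6.2735$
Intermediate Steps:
$W{\left(b,Z \right)} = 35$
$X{\left(M \right)} = \frac{61}{14}$ ($X{\left(M \right)} = 4 - \frac{5}{-14} = 4 - - \frac{5}{14} = 4 + \frac{5}{14} = \frac{61}{14}$)
$\sqrt{W{\left(896,-1471 \right)} + X{\left(-2186 \right)}} = \sqrt{35 + \frac{61}{14}} = \sqrt{\frac{551}{14}} = \frac{\sqrt{7714}}{14}$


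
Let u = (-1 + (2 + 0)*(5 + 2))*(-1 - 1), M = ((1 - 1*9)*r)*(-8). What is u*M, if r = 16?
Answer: -26624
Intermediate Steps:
M = 1024 (M = ((1 - 1*9)*16)*(-8) = ((1 - 9)*16)*(-8) = -8*16*(-8) = -128*(-8) = 1024)
u = -26 (u = (-1 + 2*7)*(-2) = (-1 + 14)*(-2) = 13*(-2) = -26)
u*M = -26*1024 = -26624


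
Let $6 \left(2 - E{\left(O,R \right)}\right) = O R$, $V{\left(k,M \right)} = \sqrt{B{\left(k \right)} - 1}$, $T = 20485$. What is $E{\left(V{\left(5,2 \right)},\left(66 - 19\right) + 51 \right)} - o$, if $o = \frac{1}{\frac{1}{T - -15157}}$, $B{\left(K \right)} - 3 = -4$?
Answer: $-35640 - \frac{49 i \sqrt{2}}{3} \approx -35640.0 - 23.099 i$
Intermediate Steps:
$B{\left(K \right)} = -1$ ($B{\left(K \right)} = 3 - 4 = -1$)
$V{\left(k,M \right)} = i \sqrt{2}$ ($V{\left(k,M \right)} = \sqrt{-1 - 1} = \sqrt{-2} = i \sqrt{2}$)
$E{\left(O,R \right)} = 2 - \frac{O R}{6}$
$o = 35642$ ($o = \frac{1}{\frac{1}{20485 - -15157}} = \frac{1}{\frac{1}{20485 + 15157}} = \frac{1}{\frac{1}{35642}} = 35642$)
$E{\left(V{\left(5,2 \right)},\left(66 - 19\right) + 51 \right)} - o = \left(2 - \frac{i \sqrt{2} \left(\left(66 - 19\right) + 51\right)}{6}\right) - 35642 = \left(2 - \frac{i \sqrt{2} \left(47 + 51\right)}{6}\right) - 35642 = \left(2 - \frac{1}{6} i \sqrt{2} \cdot 98\right) - 35642 = \left(2 - \frac{49 i \sqrt{2}}{3}\right) - 35642 = -35640 - \frac{49 i \sqrt{2}}{3}$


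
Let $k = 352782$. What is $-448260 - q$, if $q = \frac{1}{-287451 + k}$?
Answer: $- \frac{29285274061}{65331} \approx -4.4826 \cdot 10^{5}$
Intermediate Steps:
$q = \frac{1}{65331}$ ($q = \frac{1}{-287451 + 352782} = \frac{1}{65331} \approx 1.5307 \cdot 10^{-5}$)
$-448260 - q = -448260 - \frac{1}{65331} = - \frac{29285274061}{65331}$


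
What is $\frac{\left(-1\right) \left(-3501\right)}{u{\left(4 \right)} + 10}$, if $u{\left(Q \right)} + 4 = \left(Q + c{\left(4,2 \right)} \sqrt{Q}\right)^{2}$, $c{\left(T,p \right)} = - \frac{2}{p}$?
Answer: $\frac{3501}{10} \approx 350.1$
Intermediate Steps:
$u{\left(Q \right)} = -4 + \left(Q - \sqrt{Q}\right)^{2}$ ($u{\left(Q \right)} = -4 + \left(Q + - \frac{2}{2} \sqrt{Q}\right)^{2} = -4 + \left(Q + \left(-2\right) \frac{1}{2} \sqrt{Q}\right)^{2} = -4 + \left(Q - \sqrt{Q}\right)^{2}$)
$\frac{\left(-1\right) \left(-3501\right)}{u{\left(4 \right)} + 10} = \frac{\left(-1\right) \left(-3501\right)}{\left(-4 + \left(4 - \sqrt{4}\right)^{2}\right) + 10} = \frac{3501}{\left(-4 + \left(4 - 2\right)^{2}\right) + 10} = \frac{3501}{\left(-4 + 2^{2}\right) + 10} = \frac{3501}{\left(-4 + 4\right) + 10} = \frac{3501}{0 + 10} = \frac{3501}{10}$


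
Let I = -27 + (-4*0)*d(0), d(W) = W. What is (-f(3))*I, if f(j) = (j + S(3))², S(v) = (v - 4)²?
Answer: 432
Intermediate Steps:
S(v) = (-4 + v)²
f(j) = (1 + j)² (f(j) = (j + (-4 + 3)²)² = (j + (-1)²)² = (j + 1)² = (1 + j)²)
I = -27 (I = -27 - 4*0*0 = -27 + 0*0 = -27 + 0 = -27)
(-f(3))*I = -(1 + 3)²*(-27) = -1*4²*(-27) = -1*16*(-27) = -16*(-27) = 432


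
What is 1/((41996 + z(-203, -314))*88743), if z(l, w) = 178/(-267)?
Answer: 1/3726791866 ≈ 2.6833e-10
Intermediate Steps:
z(l, w) = -⅔ (z(l, w) = 178*(-1/267) = -⅔)
1/((41996 + z(-203, -314))*88743) = 1/((41996 - ⅔)*88743) = (1/88743)/(125986/3) = (3/125986)*(1/88743) = 1/3726791866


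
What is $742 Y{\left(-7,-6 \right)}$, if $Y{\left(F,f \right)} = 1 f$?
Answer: $-4452$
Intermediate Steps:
$Y{\left(F,f \right)} = f$
$742 Y{\left(-7,-6 \right)} = 742 \left(-6\right) = -4452$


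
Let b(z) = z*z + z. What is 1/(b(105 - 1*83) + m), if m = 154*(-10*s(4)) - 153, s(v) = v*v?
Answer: -1/24287 ≈ -4.1174e-5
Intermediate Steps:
s(v) = v²
b(z) = z + z² (b(z) = z² + z = z + z²)
m = -24793 (m = 154*(-10*4²) - 153 = 154*(-10*16) - 153 = 154*(-160) - 153 = -24640 - 153 = -24793)
1/(b(105 - 1*83) + m) = 1/((105 - 1*83)*(1 + (105 - 1*83)) - 24793) = 1/((105 - 83)*(1 + (105 - 83)) - 24793) = 1/(22*(1 + 22) - 24793) = 1/(22*23 - 24793) = 1/(506 - 24793) = 1/(-24287) = -1/24287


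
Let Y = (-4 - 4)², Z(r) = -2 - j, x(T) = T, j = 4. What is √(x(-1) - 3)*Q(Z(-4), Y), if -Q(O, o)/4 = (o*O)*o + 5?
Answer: 196568*I ≈ 1.9657e+5*I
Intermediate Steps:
Z(r) = -6 (Z(r) = -2 - 1*4 = -2 - 4 = -6)
Y = 64 (Y = (-8)² = 64)
Q(O, o) = -20 - 4*O*o² (Q(O, o) = -4*((o*O)*o + 5) = -4*((O*o)*o + 5) = -4*(O*o² + 5) = -4*(5 + O*o²) = -20 - 4*O*o²)
√(x(-1) - 3)*Q(Z(-4), Y) = √(-1 - 3)*(-20 - 4*(-6)*64²) = √(-4)*(-20 - 4*(-6)*4096) = (2*I)*(-20 + 98304) = (2*I)*98284 = 196568*I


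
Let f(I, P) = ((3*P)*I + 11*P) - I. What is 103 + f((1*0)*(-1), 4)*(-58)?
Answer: -2449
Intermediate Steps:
f(I, P) = -I + 11*P + 3*I*P (f(I, P) = (3*I*P + 11*P) - I = (11*P + 3*I*P) - I = -I + 11*P + 3*I*P)
103 + f((1*0)*(-1), 4)*(-58) = 103 + (-1*0*(-1) + 11*4 + 3*((1*0)*(-1))*4)*(-58) = 103 + (-0*(-1) + 44 + 3*(0*(-1))*4)*(-58) = 103 + (-1*0 + 44 + 3*0*4)*(-58) = 103 + (0 + 44 + 0)*(-58) = 103 + 44*(-58) = 103 - 2552 = -2449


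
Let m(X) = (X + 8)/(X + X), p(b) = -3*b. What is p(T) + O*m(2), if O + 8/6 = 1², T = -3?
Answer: 49/6 ≈ 8.1667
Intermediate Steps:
m(X) = (8 + X)/(2*X) (m(X) = (8 + X)/((2*X)) = (8 + X)*(1/(2*X)) = (8 + X)/(2*X))
O = -⅓ (O = -4/3 + 1² = -4/3 + 1 = -⅓ ≈ -0.33333)
p(T) + O*m(2) = -3*(-3) - (8 + 2)/(6*2) = 9 - 10/(6*2) = 9 - ⅓*5/2 = 9 - ⅚ = 49/6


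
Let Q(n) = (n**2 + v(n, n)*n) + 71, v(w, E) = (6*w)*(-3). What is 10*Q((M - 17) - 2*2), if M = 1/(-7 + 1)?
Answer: -1358185/18 ≈ -75455.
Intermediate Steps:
M = -1/6 (M = 1/(-6) = -1/6 ≈ -0.16667)
v(w, E) = -18*w
Q(n) = 71 - 17*n**2 (Q(n) = (n**2 + (-18*n)*n) + 71 = (n**2 - 18*n**2) + 71 = -17*n**2 + 71 = 71 - 17*n**2)
10*Q((M - 17) - 2*2) = 10*(71 - 17*((-1/6 - 17) - 2*2)**2) = 10*(71 - 17*(-103/6 - 4)**2) = 10*(71 - 17*(-127/6)**2) = 10*(71 - 17*16129/36) = 10*(71 - 274193/36) = 10*(-271637/36) = -1358185/18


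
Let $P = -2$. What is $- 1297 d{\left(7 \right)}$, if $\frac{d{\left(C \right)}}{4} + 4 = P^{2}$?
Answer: $0$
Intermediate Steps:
$d{\left(C \right)} = 0$ ($d{\left(C \right)} = -16 + 4 \left(-2\right)^{2} = -16 + 4 \cdot 4 = -16 + 16 = 0$)
$- 1297 d{\left(7 \right)} = \left(-1297\right) 0 = 0$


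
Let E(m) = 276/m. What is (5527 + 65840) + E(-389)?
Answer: 27761487/389 ≈ 71366.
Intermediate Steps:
(5527 + 65840) + E(-389) = (5527 + 65840) + 276/(-389) = 71367 + 276*(-1/389) = 71367 - 276/389 = 27761487/389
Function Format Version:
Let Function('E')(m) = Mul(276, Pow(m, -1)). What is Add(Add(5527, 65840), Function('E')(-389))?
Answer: Rational(27761487, 389) ≈ 71366.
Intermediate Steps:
Add(Add(5527, 65840), Function('E')(-389)) = Add(Add(5527, 65840), Mul(276, Pow(-389, -1))) = Add(71367, Mul(276, Rational(-1, 389))) = Add(71367, Rational(-276, 389)) = Rational(27761487, 389)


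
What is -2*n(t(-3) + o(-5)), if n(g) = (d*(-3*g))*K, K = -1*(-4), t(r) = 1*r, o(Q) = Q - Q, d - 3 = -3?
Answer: 0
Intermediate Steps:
d = 0 (d = 3 - 3 = 0)
o(Q) = 0
t(r) = r
K = 4
n(g) = 0 (n(g) = (0*(-3*g))*4 = 0*4 = 0)
-2*n(t(-3) + o(-5)) = -2*0 = 0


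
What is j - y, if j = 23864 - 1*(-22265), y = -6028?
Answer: 52157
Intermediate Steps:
j = 46129 (j = 23864 + 22265 = 46129)
j - y = 46129 - 1*(-6028) = 46129 + 6028 = 52157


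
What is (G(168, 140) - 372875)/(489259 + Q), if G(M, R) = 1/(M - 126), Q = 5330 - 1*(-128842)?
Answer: -15660749/26184102 ≈ -0.59810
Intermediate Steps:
Q = 134172 (Q = 5330 + 128842 = 134172)
G(M, R) = 1/(-126 + M)
(G(168, 140) - 372875)/(489259 + Q) = (1/(-126 + 168) - 372875)/(489259 + 134172) = (1/42 - 372875)/623431 = (1/42 - 372875)*(1/623431) = -15660749/42*1/623431 = -15660749/26184102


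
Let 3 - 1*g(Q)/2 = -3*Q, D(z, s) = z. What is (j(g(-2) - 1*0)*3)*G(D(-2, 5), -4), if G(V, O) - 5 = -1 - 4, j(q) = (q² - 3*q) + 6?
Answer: 0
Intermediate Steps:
g(Q) = 6 + 6*Q (g(Q) = 6 - (-6)*Q = 6 + 6*Q)
j(q) = 6 + q² - 3*q
G(V, O) = 0 (G(V, O) = 5 + (-1 - 4) = 5 - 5 = 0)
(j(g(-2) - 1*0)*3)*G(D(-2, 5), -4) = ((6 + ((6 + 6*(-2)) - 1*0)² - 3*((6 + 6*(-2)) - 1*0))*3)*0 = ((6 + ((6 - 12) + 0)² - 3*((6 - 12) + 0))*3)*0 = ((6 + (-6 + 0)² - 3*(-6 + 0))*3)*0 = ((6 + (-6)² - 3*(-6))*3)*0 = ((6 + 36 + 18)*3)*0 = (60*3)*0 = 180*0 = 0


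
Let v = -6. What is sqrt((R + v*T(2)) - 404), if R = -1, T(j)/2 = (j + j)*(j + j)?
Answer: I*sqrt(597) ≈ 24.434*I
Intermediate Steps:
T(j) = 8*j**2 (T(j) = 2*((j + j)*(j + j)) = 2*((2*j)*(2*j)) = 2*(4*j**2) = 8*j**2)
sqrt((R + v*T(2)) - 404) = sqrt((-1 - 48*2**2) - 404) = sqrt((-1 - 48*4) - 404) = sqrt((-1 - 6*32) - 404) = sqrt((-1 - 192) - 404) = sqrt(-193 - 404) = sqrt(-597) = I*sqrt(597)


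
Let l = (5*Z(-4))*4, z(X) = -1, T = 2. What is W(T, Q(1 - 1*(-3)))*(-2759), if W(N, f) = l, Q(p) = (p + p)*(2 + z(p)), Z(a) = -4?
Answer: 220720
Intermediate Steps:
Q(p) = 2*p (Q(p) = (p + p)*(2 - 1) = (2*p)*1 = 2*p)
l = -80 (l = (5*(-4))*4 = -20*4 = -80)
W(N, f) = -80
W(T, Q(1 - 1*(-3)))*(-2759) = -80*(-2759) = 220720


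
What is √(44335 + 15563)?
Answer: √59898 ≈ 244.74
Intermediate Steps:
√(44335 + 15563) = √59898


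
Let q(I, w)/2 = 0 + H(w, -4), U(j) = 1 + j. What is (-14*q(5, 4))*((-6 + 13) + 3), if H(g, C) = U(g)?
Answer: -1400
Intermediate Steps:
H(g, C) = 1 + g
q(I, w) = 2 + 2*w (q(I, w) = 2*(0 + (1 + w)) = 2*(1 + w) = 2 + 2*w)
(-14*q(5, 4))*((-6 + 13) + 3) = (-14*(2 + 2*4))*((-6 + 13) + 3) = (-14*(2 + 8))*(7 + 3) = -14*10*10 = -140*10 = -1400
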